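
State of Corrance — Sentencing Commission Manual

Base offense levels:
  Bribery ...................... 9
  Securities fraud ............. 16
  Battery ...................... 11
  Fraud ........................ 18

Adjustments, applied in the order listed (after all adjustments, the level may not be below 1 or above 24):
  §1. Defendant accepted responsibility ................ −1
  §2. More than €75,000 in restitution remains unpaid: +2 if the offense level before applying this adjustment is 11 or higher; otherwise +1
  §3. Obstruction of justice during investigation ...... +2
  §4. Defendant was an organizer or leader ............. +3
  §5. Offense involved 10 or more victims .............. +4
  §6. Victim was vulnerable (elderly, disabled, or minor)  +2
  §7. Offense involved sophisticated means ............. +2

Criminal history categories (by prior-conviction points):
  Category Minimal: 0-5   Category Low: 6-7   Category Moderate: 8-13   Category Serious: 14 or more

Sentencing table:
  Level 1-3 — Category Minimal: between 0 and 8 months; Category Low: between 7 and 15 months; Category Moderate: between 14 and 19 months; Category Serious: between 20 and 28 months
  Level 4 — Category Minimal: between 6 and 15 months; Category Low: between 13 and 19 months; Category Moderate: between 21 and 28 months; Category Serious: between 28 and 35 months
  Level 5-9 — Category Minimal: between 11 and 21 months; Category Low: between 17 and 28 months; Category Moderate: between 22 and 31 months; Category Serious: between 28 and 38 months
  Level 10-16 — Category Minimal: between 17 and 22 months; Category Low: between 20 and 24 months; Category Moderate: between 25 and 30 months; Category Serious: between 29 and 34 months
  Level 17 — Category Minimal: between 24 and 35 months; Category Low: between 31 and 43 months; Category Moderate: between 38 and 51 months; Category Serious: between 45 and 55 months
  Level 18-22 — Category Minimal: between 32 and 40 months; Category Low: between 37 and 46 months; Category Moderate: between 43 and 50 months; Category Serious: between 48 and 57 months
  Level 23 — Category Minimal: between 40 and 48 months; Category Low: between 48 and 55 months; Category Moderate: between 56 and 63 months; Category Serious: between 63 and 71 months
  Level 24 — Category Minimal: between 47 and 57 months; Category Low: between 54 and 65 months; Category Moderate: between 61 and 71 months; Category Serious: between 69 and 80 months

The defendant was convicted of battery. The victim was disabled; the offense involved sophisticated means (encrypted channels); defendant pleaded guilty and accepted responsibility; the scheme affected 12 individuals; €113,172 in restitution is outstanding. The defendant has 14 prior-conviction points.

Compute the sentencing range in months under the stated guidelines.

Base offense level for battery: 11.
§1 applies: 11 − 1 = 10.
§2 applies (level before this adjustment is 10 < 11, so +1): 10 + 1 = 11.
§4 does not apply.
§5 applies: 11 + 4 = 15.
§6 applies: 15 + 2 = 17.
§7 applies: 17 + 2 = 19.
Final offense level: 19.
Criminal history: 14 prior points → Category Serious (14+).
Level 19 falls in the 18-22 band.
Grid: Level 18-22 × Category Serious = 48-57 months.

48-57 months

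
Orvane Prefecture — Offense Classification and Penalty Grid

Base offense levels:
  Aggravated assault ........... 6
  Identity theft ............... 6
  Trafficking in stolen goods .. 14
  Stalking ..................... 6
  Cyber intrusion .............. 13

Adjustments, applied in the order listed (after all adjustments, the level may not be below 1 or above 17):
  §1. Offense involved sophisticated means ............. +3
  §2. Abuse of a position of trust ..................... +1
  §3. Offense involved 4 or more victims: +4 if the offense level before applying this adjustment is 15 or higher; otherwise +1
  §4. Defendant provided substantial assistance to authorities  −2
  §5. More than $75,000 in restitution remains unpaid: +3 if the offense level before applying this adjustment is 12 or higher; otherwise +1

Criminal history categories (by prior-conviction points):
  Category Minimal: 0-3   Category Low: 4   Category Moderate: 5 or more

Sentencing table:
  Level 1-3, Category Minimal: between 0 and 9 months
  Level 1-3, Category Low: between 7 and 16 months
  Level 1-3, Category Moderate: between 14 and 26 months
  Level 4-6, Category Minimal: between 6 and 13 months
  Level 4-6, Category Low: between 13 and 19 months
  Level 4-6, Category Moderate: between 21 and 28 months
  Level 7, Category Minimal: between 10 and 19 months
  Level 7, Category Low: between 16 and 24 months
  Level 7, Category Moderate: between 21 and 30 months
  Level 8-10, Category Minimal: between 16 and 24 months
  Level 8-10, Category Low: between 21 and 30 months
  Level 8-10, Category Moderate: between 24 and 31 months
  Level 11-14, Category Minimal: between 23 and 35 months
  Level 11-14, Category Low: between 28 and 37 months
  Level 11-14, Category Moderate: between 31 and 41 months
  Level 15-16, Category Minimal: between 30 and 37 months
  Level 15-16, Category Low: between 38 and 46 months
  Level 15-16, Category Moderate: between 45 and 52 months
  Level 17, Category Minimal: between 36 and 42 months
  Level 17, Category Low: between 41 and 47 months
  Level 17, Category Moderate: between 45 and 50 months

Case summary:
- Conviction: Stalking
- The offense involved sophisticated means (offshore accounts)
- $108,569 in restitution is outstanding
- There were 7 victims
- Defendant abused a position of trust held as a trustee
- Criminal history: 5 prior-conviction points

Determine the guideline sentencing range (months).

Base offense level for stalking: 6.
§1 applies: 6 + 3 = 9.
§2 applies: 9 + 1 = 10.
§3 applies (level before this adjustment is 10 < 15, so +1): 10 + 1 = 11.
§5 applies (level before this adjustment is 11 < 12, so +1): 11 + 1 = 12.
Final offense level: 12.
Criminal history: 5 prior points → Category Moderate (5+).
Level 12 falls in the 11-14 band.
Grid: Level 11-14 × Category Moderate = 31-41 months.

31-41 months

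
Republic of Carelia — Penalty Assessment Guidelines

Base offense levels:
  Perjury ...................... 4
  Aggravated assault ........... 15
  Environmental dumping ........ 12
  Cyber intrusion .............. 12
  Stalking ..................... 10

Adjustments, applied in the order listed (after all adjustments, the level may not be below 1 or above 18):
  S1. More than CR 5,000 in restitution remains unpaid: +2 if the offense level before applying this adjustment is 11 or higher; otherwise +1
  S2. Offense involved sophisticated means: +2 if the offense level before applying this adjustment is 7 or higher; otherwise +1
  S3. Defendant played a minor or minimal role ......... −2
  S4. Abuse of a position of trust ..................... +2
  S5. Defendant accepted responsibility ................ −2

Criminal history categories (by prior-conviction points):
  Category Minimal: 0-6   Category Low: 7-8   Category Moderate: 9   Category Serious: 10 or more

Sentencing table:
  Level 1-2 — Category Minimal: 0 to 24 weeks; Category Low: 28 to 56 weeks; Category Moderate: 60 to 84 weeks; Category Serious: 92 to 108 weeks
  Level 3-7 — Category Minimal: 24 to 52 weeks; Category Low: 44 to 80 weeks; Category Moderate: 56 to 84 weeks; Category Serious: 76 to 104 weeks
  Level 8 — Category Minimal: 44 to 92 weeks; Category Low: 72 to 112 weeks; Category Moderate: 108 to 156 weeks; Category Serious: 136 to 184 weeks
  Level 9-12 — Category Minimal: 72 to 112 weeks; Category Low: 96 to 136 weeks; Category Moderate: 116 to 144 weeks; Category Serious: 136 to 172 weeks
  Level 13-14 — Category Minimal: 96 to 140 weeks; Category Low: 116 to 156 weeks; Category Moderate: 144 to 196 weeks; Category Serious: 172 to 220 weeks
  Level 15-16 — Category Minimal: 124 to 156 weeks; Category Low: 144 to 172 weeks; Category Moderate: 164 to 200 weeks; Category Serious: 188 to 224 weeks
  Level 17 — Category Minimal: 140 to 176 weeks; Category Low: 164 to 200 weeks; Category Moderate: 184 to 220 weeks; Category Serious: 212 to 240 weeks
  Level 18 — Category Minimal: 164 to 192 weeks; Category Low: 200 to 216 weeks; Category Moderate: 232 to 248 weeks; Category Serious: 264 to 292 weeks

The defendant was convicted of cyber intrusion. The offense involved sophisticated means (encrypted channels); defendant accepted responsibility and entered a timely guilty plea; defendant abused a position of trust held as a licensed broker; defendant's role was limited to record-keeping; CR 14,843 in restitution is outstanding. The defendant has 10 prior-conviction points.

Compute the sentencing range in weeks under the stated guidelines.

Base offense level for cyber intrusion: 12.
S1 applies (level before this adjustment is 12 ≥ 11, so +2): 12 + 2 = 14.
S2 applies (level before this adjustment is 14 ≥ 7, so +2): 14 + 2 = 16.
S3 applies: 16 − 2 = 14.
S4 applies: 14 + 2 = 16.
S5 applies: 16 − 2 = 14.
Final offense level: 14.
Criminal history: 10 prior points → Category Serious (10+).
Level 14 falls in the 13-14 band.
Grid: Level 13-14 × Category Serious = 172-220 weeks.

172-220 weeks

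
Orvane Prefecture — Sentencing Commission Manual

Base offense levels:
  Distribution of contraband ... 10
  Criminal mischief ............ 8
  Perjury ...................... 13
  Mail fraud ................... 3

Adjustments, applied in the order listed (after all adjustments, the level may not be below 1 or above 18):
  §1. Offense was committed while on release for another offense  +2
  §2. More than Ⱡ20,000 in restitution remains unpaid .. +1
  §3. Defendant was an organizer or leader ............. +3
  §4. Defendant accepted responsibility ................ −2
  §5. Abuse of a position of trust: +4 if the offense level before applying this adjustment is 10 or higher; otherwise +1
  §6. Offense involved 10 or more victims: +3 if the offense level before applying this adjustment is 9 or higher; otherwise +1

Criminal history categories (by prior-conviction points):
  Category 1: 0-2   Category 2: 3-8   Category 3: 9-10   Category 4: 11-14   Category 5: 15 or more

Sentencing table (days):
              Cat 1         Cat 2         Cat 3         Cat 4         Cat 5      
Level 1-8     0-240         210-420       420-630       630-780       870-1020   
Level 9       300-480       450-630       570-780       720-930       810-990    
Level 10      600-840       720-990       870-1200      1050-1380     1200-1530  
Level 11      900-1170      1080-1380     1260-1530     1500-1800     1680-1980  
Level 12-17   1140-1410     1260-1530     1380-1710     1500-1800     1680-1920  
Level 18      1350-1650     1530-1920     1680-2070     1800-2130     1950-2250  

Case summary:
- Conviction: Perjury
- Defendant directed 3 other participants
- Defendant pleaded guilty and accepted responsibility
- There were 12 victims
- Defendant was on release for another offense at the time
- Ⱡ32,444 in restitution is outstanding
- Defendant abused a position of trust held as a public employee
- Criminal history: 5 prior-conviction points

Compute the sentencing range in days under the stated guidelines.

1530-1920 days

Base offense level for perjury: 13.
§1 applies: 13 + 2 = 15.
§2 applies: 15 + 1 = 16.
§3 applies: 16 + 3 = 19.
§4 applies: 19 − 2 = 17.
§5 applies (level before this adjustment is 17 ≥ 10, so +4): 17 + 4 = 21.
§6 applies (level before this adjustment is 21 ≥ 9, so +3): 21 + 3 = 24.
Level 24 exceeds the maximum of 18; capped at 18.
Final offense level: 18.
Criminal history: 5 prior points → Category 2 (3-8).
Level 18 falls in the 18 band.
Grid: Level 18 × Category 2 = 1530-1920 days.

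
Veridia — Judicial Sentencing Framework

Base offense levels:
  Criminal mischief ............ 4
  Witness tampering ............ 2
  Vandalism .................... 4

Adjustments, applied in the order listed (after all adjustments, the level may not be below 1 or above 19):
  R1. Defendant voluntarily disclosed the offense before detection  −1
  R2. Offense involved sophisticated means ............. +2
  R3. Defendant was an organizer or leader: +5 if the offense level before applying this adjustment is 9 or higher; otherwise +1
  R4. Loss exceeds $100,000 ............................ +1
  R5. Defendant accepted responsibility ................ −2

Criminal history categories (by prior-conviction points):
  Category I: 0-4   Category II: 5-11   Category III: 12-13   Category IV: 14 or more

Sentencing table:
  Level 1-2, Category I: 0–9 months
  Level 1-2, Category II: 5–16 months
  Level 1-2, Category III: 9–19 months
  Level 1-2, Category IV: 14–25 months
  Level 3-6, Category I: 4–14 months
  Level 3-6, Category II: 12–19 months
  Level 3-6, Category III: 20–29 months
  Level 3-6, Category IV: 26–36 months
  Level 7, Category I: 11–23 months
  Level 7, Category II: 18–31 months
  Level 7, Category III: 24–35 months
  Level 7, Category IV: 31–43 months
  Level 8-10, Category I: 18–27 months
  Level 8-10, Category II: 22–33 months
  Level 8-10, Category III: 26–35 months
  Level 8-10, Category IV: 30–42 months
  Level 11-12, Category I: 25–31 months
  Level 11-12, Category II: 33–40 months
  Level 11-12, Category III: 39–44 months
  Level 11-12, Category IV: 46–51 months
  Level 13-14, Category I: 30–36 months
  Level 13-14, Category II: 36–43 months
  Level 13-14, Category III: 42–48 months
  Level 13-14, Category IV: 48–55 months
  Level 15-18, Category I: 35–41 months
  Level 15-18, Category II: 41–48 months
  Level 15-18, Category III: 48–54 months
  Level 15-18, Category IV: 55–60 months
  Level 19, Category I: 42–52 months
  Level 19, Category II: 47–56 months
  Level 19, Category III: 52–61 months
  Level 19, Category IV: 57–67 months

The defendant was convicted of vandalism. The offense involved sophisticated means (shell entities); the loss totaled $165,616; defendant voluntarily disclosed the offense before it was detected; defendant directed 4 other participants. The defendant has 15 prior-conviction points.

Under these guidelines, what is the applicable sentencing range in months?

31-43 months

Base offense level for vandalism: 4.
R1 applies: 4 − 1 = 3.
R2 applies: 3 + 2 = 5.
R3 applies (level before this adjustment is 5 < 9, so +1): 5 + 1 = 6.
R4 applies: 6 + 1 = 7.
R5 does not apply.
Final offense level: 7.
Criminal history: 15 prior points → Category IV (14+).
Level 7 falls in the 7 band.
Grid: Level 7 × Category IV = 31-43 months.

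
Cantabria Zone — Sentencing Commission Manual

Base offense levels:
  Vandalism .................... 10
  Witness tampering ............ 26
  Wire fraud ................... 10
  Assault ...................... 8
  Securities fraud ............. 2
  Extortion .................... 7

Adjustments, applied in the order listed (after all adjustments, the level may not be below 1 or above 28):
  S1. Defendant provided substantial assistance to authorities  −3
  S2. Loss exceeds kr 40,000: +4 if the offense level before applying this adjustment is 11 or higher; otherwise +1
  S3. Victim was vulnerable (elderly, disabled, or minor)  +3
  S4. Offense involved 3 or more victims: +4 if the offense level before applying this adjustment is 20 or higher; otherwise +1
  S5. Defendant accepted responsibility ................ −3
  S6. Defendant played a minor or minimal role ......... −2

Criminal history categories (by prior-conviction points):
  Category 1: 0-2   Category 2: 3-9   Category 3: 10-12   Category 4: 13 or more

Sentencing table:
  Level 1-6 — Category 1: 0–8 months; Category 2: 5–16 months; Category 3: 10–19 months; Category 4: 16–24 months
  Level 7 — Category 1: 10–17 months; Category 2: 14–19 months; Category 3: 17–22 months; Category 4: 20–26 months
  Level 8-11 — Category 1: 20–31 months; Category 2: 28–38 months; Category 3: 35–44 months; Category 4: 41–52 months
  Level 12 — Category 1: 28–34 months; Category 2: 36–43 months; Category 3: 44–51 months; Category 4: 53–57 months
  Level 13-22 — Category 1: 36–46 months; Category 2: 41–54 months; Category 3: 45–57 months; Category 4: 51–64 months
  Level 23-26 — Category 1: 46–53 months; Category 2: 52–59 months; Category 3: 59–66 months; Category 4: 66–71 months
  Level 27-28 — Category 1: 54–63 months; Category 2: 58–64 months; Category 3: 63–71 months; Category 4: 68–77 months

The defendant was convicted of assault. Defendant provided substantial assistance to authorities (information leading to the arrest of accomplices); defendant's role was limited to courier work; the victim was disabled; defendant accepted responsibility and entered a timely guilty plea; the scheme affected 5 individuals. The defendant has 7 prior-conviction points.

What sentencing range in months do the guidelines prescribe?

Base offense level for assault: 8.
S1 applies: 8 − 3 = 5.
S3 applies: 5 + 3 = 8.
S4 applies (level before this adjustment is 8 < 20, so +1): 8 + 1 = 9.
S5 applies: 9 − 3 = 6.
S6 applies: 6 − 2 = 4.
Final offense level: 4.
Criminal history: 7 prior points → Category 2 (3-9).
Level 4 falls in the 1-6 band.
Grid: Level 1-6 × Category 2 = 5-16 months.

5-16 months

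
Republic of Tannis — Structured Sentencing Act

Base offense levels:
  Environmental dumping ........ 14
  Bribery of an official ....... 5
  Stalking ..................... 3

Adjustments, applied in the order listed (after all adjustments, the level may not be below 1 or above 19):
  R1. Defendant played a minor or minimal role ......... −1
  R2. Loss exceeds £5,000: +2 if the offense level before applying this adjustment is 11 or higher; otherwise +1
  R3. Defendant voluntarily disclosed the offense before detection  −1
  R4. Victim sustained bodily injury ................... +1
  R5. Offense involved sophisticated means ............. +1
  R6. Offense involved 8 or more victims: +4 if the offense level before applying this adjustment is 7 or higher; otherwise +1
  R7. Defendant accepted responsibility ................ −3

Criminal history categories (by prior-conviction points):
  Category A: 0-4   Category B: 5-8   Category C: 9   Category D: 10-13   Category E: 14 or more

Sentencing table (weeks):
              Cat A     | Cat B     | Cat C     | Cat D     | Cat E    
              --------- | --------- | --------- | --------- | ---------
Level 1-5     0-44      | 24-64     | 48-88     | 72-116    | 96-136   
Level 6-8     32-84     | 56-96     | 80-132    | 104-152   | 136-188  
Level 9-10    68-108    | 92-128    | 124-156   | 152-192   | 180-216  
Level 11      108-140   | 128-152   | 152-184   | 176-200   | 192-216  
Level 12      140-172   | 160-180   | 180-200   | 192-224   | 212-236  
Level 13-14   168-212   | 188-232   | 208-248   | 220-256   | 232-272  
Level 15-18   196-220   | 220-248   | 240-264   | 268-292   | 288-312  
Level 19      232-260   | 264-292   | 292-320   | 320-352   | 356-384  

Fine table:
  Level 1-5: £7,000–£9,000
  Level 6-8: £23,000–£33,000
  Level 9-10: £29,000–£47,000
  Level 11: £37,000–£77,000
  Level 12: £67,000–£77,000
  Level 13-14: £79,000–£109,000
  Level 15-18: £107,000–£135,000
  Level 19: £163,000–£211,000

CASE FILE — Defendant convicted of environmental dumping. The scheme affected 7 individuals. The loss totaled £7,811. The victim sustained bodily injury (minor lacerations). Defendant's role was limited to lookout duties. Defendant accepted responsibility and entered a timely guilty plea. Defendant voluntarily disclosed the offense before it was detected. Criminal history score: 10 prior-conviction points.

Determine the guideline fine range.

£67,000–£77,000

Base offense level for environmental dumping: 14.
R1 applies: 14 − 1 = 13.
R2 applies (level before this adjustment is 13 ≥ 11, so +2): 13 + 2 = 15.
R3 applies: 15 − 1 = 14.
R4 applies: 14 + 1 = 15.
R7 applies: 15 − 3 = 12.
Final offense level: 12.
Level 12 falls in the 12 band.
Fine table: Level 12 → £67,000–£77,000.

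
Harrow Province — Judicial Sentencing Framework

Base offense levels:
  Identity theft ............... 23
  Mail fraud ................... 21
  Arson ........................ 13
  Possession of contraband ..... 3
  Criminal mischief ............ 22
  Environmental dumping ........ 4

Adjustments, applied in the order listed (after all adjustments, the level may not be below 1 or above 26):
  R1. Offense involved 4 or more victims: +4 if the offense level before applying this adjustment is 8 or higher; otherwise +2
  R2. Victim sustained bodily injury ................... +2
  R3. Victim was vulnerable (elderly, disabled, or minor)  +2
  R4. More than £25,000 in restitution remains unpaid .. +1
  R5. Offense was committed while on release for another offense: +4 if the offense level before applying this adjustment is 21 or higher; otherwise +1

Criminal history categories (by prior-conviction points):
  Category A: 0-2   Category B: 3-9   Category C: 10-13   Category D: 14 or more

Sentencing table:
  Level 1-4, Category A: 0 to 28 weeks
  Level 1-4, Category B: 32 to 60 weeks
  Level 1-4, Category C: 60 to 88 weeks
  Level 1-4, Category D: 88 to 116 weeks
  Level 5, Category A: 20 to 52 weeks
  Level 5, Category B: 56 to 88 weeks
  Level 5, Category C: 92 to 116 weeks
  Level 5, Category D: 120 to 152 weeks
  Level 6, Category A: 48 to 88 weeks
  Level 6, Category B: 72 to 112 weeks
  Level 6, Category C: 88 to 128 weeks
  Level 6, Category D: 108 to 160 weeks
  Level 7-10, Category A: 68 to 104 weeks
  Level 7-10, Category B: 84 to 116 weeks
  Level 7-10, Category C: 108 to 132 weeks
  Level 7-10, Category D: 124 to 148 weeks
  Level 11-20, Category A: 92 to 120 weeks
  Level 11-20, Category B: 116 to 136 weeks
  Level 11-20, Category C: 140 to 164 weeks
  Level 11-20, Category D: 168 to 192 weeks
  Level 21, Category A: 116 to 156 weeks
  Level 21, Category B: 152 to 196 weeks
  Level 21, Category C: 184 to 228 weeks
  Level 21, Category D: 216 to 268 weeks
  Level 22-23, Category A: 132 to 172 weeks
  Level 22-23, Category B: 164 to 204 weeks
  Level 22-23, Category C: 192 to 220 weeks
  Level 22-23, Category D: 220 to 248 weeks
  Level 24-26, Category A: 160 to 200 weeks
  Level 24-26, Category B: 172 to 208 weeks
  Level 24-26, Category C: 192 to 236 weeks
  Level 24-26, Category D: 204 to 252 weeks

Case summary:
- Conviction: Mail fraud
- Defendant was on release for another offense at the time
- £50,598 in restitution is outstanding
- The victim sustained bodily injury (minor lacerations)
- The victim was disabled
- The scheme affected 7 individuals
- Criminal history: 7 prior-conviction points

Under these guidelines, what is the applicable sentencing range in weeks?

Base offense level for mail fraud: 21.
R1 applies (level before this adjustment is 21 ≥ 8, so +4): 21 + 4 = 25.
R2 applies: 25 + 2 = 27.
R3 applies: 27 + 2 = 29.
R4 applies: 29 + 1 = 30.
R5 applies (level before this adjustment is 30 ≥ 21, so +4): 30 + 4 = 34.
Level 34 exceeds the maximum of 26; capped at 26.
Final offense level: 26.
Criminal history: 7 prior points → Category B (3-9).
Level 26 falls in the 24-26 band.
Grid: Level 24-26 × Category B = 172-208 weeks.

172-208 weeks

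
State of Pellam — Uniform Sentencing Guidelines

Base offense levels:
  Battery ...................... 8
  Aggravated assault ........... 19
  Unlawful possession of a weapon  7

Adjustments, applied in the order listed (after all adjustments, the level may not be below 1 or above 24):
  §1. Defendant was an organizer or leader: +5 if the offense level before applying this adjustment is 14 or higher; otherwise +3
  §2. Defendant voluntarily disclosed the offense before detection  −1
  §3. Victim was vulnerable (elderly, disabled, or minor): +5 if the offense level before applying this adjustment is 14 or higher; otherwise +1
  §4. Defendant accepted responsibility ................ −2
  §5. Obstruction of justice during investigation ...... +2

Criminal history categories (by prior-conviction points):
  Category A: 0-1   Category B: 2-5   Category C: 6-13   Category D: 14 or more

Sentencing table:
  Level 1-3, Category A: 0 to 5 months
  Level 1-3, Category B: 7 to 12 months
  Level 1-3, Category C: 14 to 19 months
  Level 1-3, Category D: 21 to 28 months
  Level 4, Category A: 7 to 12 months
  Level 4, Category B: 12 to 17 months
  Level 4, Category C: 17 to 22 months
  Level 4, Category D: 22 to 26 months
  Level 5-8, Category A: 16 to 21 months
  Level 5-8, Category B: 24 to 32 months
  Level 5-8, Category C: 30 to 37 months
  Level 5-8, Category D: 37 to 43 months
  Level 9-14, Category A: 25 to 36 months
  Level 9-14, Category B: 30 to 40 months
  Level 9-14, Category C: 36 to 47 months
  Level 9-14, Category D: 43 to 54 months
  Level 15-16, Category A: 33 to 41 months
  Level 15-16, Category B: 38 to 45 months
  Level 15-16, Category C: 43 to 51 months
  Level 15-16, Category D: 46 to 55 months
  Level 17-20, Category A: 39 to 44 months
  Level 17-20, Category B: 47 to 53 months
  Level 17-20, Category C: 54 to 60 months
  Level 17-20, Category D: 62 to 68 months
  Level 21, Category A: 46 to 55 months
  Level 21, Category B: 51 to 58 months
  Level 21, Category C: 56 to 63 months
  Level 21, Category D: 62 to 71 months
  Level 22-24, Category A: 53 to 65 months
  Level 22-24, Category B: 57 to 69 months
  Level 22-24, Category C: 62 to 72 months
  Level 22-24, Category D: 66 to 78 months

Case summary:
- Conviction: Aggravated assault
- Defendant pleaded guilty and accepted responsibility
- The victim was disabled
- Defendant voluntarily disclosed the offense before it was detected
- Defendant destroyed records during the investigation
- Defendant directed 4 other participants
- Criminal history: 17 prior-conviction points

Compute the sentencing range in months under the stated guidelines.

66-78 months

Base offense level for aggravated assault: 19.
§1 applies (level before this adjustment is 19 ≥ 14, so +5): 19 + 5 = 24.
§2 applies: 24 − 1 = 23.
§3 applies (level before this adjustment is 23 ≥ 14, so +5): 23 + 5 = 28.
§4 applies: 28 − 2 = 26.
§5 applies: 26 + 2 = 28.
Level 28 exceeds the maximum of 24; capped at 24.
Final offense level: 24.
Criminal history: 17 prior points → Category D (14+).
Level 24 falls in the 22-24 band.
Grid: Level 22-24 × Category D = 66-78 months.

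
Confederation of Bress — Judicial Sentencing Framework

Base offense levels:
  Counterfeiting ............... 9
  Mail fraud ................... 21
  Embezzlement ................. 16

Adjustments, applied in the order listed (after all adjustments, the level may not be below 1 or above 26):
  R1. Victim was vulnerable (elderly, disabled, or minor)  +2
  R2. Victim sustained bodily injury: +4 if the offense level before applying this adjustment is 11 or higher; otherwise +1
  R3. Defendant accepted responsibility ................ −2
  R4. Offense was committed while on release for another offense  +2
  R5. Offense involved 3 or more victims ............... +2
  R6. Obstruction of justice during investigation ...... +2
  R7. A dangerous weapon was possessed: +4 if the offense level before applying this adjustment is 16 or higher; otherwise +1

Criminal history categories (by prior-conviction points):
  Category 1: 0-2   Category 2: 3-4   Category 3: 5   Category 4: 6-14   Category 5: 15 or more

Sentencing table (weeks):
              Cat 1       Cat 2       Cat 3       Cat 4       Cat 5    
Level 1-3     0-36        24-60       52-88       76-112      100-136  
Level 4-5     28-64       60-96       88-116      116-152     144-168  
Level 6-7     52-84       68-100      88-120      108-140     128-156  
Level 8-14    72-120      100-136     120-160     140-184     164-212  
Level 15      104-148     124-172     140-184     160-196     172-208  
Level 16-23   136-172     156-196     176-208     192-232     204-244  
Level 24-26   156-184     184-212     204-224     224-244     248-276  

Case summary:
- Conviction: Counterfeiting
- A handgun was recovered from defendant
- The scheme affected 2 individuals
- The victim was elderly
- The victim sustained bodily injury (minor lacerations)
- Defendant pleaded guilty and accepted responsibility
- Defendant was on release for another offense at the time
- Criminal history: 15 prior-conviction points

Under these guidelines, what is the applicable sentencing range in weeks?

204-244 weeks

Base offense level for counterfeiting: 9.
R1 applies: 9 + 2 = 11.
R2 applies (level before this adjustment is 11 ≥ 11, so +4): 11 + 4 = 15.
R3 applies: 15 − 2 = 13.
R4 applies: 13 + 2 = 15.
R6 does not apply.
R7 applies (level before this adjustment is 15 < 16, so +1): 15 + 1 = 16.
Final offense level: 16.
Criminal history: 15 prior points → Category 5 (15+).
Level 16 falls in the 16-23 band.
Grid: Level 16-23 × Category 5 = 204-244 weeks.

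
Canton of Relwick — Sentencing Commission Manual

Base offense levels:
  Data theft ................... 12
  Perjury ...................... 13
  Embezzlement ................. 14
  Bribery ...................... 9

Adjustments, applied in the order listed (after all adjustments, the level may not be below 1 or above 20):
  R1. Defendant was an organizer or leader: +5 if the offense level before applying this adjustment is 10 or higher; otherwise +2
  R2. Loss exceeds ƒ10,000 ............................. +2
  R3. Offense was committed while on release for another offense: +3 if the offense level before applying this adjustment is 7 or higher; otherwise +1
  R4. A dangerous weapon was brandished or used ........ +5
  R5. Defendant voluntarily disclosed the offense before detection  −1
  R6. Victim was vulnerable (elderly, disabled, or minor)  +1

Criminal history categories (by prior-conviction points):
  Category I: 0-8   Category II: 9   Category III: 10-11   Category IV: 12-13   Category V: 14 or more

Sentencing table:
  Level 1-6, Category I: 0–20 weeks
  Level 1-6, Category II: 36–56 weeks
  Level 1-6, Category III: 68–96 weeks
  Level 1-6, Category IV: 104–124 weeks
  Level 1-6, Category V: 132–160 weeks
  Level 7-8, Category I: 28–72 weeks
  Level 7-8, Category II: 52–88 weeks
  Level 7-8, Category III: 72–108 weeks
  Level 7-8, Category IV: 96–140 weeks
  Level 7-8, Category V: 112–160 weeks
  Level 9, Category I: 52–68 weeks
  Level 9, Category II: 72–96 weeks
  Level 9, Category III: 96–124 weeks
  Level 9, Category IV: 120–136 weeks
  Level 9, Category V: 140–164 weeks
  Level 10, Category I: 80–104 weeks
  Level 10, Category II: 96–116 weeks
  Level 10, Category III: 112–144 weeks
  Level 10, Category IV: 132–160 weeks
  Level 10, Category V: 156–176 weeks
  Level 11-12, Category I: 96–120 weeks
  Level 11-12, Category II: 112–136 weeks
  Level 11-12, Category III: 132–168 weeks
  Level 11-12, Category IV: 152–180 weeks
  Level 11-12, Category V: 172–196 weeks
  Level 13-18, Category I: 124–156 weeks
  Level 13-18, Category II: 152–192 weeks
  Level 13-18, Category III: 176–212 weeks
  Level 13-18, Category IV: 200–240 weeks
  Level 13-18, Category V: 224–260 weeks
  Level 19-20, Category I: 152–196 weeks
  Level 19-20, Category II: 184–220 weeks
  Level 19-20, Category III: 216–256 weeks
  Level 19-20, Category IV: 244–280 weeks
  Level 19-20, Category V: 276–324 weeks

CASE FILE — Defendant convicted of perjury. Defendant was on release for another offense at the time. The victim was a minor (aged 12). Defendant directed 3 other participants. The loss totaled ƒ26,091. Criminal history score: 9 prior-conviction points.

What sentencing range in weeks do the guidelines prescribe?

184-220 weeks

Base offense level for perjury: 13.
R1 applies (level before this adjustment is 13 ≥ 10, so +5): 13 + 5 = 18.
R2 applies: 18 + 2 = 20.
R3 applies (level before this adjustment is 20 ≥ 7, so +3): 20 + 3 = 23.
R6 applies: 23 + 1 = 24.
Level 24 exceeds the maximum of 20; capped at 20.
Final offense level: 20.
Criminal history: 9 prior points → Category II (9).
Level 20 falls in the 19-20 band.
Grid: Level 19-20 × Category II = 184-220 weeks.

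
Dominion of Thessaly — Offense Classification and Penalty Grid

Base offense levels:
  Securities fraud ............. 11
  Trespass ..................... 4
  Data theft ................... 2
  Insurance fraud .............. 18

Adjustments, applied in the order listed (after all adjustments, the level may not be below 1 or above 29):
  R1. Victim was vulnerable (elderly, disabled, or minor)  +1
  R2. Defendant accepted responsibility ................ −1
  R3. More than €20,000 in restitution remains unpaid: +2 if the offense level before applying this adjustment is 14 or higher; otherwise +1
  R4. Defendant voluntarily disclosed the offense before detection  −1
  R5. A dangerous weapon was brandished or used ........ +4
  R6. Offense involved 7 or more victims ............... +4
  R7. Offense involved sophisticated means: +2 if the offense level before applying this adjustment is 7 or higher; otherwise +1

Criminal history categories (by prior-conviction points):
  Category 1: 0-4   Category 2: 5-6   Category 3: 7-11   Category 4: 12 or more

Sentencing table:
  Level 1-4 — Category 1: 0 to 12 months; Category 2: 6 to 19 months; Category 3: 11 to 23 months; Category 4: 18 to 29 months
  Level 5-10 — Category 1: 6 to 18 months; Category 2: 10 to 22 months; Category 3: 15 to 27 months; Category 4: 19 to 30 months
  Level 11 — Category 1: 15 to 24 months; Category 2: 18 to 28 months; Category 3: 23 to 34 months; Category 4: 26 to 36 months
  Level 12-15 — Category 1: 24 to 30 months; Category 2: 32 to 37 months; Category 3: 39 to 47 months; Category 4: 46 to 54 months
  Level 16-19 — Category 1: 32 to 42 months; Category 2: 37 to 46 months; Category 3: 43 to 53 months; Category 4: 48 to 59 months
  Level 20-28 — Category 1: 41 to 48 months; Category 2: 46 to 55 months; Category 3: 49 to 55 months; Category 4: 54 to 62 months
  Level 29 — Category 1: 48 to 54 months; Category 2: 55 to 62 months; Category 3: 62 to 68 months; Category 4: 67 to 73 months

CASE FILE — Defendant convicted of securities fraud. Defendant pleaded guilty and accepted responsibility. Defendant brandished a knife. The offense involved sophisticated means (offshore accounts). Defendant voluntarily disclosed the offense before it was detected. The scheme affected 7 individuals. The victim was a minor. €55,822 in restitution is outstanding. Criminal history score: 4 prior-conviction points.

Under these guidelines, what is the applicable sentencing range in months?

Base offense level for securities fraud: 11.
R1 applies: 11 + 1 = 12.
R2 applies: 12 − 1 = 11.
R3 applies (level before this adjustment is 11 < 14, so +1): 11 + 1 = 12.
R4 applies: 12 − 1 = 11.
R5 applies: 11 + 4 = 15.
R6 applies: 15 + 4 = 19.
R7 applies (level before this adjustment is 19 ≥ 7, so +2): 19 + 2 = 21.
Final offense level: 21.
Criminal history: 4 prior points → Category 1 (0-4).
Level 21 falls in the 20-28 band.
Grid: Level 20-28 × Category 1 = 41-48 months.

41-48 months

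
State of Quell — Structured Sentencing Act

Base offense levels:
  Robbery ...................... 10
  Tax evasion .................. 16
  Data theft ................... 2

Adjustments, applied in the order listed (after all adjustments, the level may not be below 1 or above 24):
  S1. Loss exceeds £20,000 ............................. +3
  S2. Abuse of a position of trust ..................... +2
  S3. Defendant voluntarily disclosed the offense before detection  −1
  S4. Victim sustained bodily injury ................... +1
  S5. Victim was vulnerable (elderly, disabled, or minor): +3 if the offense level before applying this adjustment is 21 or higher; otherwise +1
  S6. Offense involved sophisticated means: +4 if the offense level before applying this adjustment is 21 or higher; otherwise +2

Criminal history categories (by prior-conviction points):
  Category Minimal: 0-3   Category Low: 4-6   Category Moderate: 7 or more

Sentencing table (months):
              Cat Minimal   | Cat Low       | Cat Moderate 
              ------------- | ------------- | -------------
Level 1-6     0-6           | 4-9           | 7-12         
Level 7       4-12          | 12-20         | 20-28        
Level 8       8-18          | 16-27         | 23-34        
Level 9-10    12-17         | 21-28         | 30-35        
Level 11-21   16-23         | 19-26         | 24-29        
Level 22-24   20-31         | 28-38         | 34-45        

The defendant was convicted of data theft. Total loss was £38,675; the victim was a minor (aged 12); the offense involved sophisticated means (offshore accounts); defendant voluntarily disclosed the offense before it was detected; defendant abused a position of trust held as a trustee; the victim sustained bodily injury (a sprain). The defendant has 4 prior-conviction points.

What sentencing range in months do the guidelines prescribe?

Base offense level for data theft: 2.
S1 applies: 2 + 3 = 5.
S2 applies: 5 + 2 = 7.
S3 applies: 7 − 1 = 6.
S4 applies: 6 + 1 = 7.
S5 applies (level before this adjustment is 7 < 21, so +1): 7 + 1 = 8.
S6 applies (level before this adjustment is 8 < 21, so +2): 8 + 2 = 10.
Final offense level: 10.
Criminal history: 4 prior points → Category Low (4-6).
Level 10 falls in the 9-10 band.
Grid: Level 9-10 × Category Low = 21-28 months.

21-28 months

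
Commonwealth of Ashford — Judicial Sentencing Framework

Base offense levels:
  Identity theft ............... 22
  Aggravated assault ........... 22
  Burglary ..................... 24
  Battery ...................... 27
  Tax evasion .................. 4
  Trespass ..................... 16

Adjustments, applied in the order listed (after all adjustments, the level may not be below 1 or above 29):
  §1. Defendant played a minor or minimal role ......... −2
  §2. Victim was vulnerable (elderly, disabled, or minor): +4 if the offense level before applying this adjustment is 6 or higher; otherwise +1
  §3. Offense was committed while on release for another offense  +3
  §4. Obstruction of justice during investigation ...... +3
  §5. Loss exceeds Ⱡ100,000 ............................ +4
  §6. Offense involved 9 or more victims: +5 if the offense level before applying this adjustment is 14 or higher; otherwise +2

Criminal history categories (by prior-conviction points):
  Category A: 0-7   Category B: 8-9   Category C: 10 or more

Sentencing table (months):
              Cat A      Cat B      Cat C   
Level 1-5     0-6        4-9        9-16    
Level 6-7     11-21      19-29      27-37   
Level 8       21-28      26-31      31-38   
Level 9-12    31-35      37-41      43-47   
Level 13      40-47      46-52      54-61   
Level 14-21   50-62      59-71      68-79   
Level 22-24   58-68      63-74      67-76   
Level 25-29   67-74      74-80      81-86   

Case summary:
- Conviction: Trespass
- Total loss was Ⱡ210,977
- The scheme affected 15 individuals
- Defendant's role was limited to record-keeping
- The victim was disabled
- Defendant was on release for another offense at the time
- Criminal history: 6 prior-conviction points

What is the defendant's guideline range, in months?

67-74 months

Base offense level for trespass: 16.
§1 applies: 16 − 2 = 14.
§2 applies (level before this adjustment is 14 ≥ 6, so +4): 14 + 4 = 18.
§3 applies: 18 + 3 = 21.
§4 does not apply.
§5 applies: 21 + 4 = 25.
§6 applies (level before this adjustment is 25 ≥ 14, so +5): 25 + 5 = 30.
Level 30 exceeds the maximum of 29; capped at 29.
Final offense level: 29.
Criminal history: 6 prior points → Category A (0-7).
Level 29 falls in the 25-29 band.
Grid: Level 25-29 × Category A = 67-74 months.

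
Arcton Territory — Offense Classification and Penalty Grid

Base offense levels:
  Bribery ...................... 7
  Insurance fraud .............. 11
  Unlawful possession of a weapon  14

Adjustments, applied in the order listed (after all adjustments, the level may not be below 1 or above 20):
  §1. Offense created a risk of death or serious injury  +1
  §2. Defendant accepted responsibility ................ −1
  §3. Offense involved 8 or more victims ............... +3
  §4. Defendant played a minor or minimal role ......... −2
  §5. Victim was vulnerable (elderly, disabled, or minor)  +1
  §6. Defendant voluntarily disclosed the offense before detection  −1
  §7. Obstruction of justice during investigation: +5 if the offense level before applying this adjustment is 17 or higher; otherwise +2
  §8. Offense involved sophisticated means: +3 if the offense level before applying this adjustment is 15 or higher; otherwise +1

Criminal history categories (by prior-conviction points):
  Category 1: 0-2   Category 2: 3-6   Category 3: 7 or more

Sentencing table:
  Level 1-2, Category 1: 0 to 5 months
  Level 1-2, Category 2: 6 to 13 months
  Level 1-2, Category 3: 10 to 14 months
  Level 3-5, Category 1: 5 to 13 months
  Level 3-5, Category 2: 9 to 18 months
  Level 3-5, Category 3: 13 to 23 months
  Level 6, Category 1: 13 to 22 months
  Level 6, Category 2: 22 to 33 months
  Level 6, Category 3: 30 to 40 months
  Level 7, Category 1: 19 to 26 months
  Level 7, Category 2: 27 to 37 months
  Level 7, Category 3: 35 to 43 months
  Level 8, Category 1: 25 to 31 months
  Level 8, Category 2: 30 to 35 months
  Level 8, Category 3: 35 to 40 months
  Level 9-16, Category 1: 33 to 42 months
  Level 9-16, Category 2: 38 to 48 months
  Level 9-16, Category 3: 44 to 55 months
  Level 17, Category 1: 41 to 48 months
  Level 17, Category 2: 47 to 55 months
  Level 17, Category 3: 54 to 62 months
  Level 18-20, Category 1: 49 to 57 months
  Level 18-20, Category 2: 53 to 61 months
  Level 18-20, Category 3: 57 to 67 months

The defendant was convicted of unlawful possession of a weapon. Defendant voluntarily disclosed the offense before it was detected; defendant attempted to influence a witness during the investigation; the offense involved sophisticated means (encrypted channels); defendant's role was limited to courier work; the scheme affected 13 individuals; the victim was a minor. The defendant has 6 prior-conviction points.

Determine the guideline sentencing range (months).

53-61 months

Base offense level for unlawful possession of a weapon: 14.
§2 does not apply.
§3 applies: 14 + 3 = 17.
§4 applies: 17 − 2 = 15.
§5 applies: 15 + 1 = 16.
§6 applies: 16 − 1 = 15.
§7 applies (level before this adjustment is 15 < 17, so +2): 15 + 2 = 17.
§8 applies (level before this adjustment is 17 ≥ 15, so +3): 17 + 3 = 20.
Final offense level: 20.
Criminal history: 6 prior points → Category 2 (3-6).
Level 20 falls in the 18-20 band.
Grid: Level 18-20 × Category 2 = 53-61 months.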